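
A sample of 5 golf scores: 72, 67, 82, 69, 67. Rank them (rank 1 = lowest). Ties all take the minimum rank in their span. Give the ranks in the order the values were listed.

4, 1, 5, 3, 1

Sorted (ascending): 67, 67, 69, 72, 82
The 2 values of 67 occupy positions 1–2 → each gets rank 1.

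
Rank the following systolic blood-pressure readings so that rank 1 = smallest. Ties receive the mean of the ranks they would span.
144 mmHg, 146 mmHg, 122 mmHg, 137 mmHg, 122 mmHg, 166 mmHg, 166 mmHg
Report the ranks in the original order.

Sorted (ascending): 122, 122, 137, 144, 146, 166, 166
The 2 values of 122 occupy positions 1–2 → average rank (1+2)/2 = 1.5.
The 2 values of 166 occupy positions 6–7 → average rank (6+7)/2 = 6.5.

4, 5, 1.5, 3, 1.5, 6.5, 6.5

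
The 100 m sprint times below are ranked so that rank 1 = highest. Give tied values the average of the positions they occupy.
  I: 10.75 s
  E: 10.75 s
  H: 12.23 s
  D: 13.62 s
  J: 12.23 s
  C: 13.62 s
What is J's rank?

Sorted (descending): 13.62, 13.62, 12.23, 12.23, 10.75, 10.75
The 2 values of 13.62 occupy positions 1–2 → average rank (1+2)/2 = 1.5.
The 2 values of 12.23 occupy positions 3–4 → average rank (3+4)/2 = 3.5.
The 2 values of 10.75 occupy positions 5–6 → average rank (5+6)/2 = 5.5.
J has value 12.23 s → rank 3.5.

3.5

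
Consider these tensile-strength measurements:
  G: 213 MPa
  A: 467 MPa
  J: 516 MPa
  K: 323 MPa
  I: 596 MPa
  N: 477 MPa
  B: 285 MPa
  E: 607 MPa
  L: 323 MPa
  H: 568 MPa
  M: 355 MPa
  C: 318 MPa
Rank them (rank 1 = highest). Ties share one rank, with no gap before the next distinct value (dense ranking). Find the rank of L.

8

Sorted (descending): 607, 596, 568, 516, 477, 467, 355, 323, 323, 318, 285, 213
The 2 values of 323 share dense rank 8.
Remaining distinct values take the next consecutive integers.
L has value 323 MPa → rank 8.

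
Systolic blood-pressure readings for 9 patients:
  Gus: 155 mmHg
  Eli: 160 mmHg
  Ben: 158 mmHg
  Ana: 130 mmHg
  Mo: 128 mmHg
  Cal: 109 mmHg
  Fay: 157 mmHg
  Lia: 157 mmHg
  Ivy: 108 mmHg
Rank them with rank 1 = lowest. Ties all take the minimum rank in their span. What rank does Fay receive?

6

Sorted (ascending): 108, 109, 128, 130, 155, 157, 157, 158, 160
The 2 values of 157 occupy positions 6–7 → each gets rank 6.
Fay has value 157 mmHg → rank 6.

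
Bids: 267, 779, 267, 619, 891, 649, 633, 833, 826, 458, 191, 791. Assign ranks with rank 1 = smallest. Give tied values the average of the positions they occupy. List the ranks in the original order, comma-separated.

2.5, 8, 2.5, 5, 12, 7, 6, 11, 10, 4, 1, 9

Sorted (ascending): 191, 267, 267, 458, 619, 633, 649, 779, 791, 826, 833, 891
The 2 values of 267 occupy positions 2–3 → average rank (2+3)/2 = 2.5.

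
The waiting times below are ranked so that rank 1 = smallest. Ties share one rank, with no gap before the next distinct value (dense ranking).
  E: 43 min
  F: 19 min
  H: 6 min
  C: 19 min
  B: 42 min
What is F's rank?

2

Sorted (ascending): 6, 19, 19, 42, 43
The 2 values of 19 share dense rank 2.
Remaining distinct values take the next consecutive integers.
F has value 19 min → rank 2.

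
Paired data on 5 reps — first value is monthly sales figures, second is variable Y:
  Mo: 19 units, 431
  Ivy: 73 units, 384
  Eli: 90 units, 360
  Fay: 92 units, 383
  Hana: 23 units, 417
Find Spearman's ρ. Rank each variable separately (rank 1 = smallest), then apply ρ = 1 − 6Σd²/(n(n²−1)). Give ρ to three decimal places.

-0.900

Ranks of variable 1: 1, 3, 4, 5, 2
Ranks of variable 2: 5, 3, 1, 2, 4
d = r₁ − r₂: -4, 0, 3, 3, -2
d²: 16, 0, 9, 9, 4; Σd² = 38
ρ = 1 − 6·38/(5·24) = 1 − 228/120 = -0.900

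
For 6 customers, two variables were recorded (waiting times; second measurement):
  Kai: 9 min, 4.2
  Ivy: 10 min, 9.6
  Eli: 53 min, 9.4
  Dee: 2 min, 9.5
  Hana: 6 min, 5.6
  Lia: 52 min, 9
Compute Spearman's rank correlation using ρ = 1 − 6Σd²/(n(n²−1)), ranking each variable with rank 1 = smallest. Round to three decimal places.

0.086

Ranks of variable 1: 3, 4, 6, 1, 2, 5
Ranks of variable 2: 1, 6, 4, 5, 2, 3
d = r₁ − r₂: 2, -2, 2, -4, 0, 2
d²: 4, 4, 4, 16, 0, 4; Σd² = 32
ρ = 1 − 6·32/(6·35) = 1 − 192/210 = 0.086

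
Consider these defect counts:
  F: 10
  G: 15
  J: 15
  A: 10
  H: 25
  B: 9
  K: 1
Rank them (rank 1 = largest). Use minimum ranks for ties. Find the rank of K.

7

Sorted (descending): 25, 15, 15, 10, 10, 9, 1
The 2 values of 15 occupy positions 2–3 → each gets rank 2.
The 2 values of 10 occupy positions 4–5 → each gets rank 4.
K has value 1 → rank 7.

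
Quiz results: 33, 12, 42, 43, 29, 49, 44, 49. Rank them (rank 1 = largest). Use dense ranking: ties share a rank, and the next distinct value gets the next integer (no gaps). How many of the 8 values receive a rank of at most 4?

5

Sorted (descending): 49, 49, 44, 43, 42, 33, 29, 12
The 2 values of 49 share dense rank 1.
Remaining distinct values take the next consecutive integers.
Ranks ≤ 4: {1, 1, 2, 3, 4} → 5 values.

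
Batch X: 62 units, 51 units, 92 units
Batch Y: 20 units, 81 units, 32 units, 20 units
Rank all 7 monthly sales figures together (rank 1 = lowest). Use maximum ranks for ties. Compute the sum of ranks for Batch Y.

Sorted (ascending): 20, 20, 32, 51, 62, 81, 92
The 2 values of 20 occupy positions 1–2 → each gets rank 2.
Batch Y values → pooled ranks: 20→2, 81→6, 32→3, 20→2
Rank sum = 2 + 6 + 3 + 2 = 13

13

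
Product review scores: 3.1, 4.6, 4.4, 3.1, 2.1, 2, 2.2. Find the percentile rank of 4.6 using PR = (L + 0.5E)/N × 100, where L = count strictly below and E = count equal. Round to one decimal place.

N = 7.
Strictly below 4.6: 6. Equal to 4.6: 1.
PR = (6 + 0.5·1)/7 × 100 = 92.9

92.9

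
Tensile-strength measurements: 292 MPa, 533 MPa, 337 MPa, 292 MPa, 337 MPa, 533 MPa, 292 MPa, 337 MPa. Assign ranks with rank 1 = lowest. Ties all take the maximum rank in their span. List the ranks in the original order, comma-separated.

Sorted (ascending): 292, 292, 292, 337, 337, 337, 533, 533
The 3 values of 292 occupy positions 1–3 → each gets rank 3.
The 3 values of 337 occupy positions 4–6 → each gets rank 6.
The 2 values of 533 occupy positions 7–8 → each gets rank 8.

3, 8, 6, 3, 6, 8, 3, 6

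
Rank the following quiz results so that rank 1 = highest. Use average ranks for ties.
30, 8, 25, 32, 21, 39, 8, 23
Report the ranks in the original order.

Sorted (descending): 39, 32, 30, 25, 23, 21, 8, 8
The 2 values of 8 occupy positions 7–8 → average rank (7+8)/2 = 7.5.

3, 7.5, 4, 2, 6, 1, 7.5, 5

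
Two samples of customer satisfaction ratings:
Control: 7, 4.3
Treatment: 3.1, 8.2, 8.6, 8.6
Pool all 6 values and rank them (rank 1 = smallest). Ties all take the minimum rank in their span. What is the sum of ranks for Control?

5

Sorted (ascending): 3.1, 4.3, 7, 8.2, 8.6, 8.6
The 2 values of 8.6 occupy positions 5–6 → each gets rank 5.
Control values → pooled ranks: 7→3, 4.3→2
Rank sum = 3 + 2 = 5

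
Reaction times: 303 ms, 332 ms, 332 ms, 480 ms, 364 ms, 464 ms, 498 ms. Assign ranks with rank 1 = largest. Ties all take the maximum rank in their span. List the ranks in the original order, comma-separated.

Sorted (descending): 498, 480, 464, 364, 332, 332, 303
The 2 values of 332 occupy positions 5–6 → each gets rank 6.

7, 6, 6, 2, 4, 3, 1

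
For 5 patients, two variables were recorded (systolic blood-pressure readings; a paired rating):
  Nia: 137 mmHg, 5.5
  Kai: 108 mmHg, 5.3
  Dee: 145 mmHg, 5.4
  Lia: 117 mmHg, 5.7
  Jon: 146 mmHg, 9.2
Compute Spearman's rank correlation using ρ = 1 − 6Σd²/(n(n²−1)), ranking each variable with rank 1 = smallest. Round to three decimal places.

0.600

Ranks of variable 1: 3, 1, 4, 2, 5
Ranks of variable 2: 3, 1, 2, 4, 5
d = r₁ − r₂: 0, 0, 2, -2, 0
d²: 0, 0, 4, 4, 0; Σd² = 8
ρ = 1 − 6·8/(5·24) = 1 − 48/120 = 0.600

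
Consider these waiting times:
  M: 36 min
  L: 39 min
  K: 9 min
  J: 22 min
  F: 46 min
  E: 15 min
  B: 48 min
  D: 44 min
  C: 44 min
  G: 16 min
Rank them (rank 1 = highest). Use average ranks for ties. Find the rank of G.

Sorted (descending): 48, 46, 44, 44, 39, 36, 22, 16, 15, 9
The 2 values of 44 occupy positions 3–4 → average rank (3+4)/2 = 3.5.
G has value 16 min → rank 8.

8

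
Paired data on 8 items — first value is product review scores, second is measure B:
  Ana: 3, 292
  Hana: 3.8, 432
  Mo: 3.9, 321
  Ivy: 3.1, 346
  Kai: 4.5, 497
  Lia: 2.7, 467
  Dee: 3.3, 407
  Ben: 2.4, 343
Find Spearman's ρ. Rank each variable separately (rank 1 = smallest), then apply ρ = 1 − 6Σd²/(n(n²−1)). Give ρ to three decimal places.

0.310

Ranks of variable 1: 3, 6, 7, 4, 8, 2, 5, 1
Ranks of variable 2: 1, 6, 2, 4, 8, 7, 5, 3
d = r₁ − r₂: 2, 0, 5, 0, 0, -5, 0, -2
d²: 4, 0, 25, 0, 0, 25, 0, 4; Σd² = 58
ρ = 1 − 6·58/(8·63) = 1 − 348/504 = 0.310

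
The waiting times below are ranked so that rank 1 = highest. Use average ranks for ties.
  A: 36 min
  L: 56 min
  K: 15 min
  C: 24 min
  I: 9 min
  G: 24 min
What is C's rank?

3.5

Sorted (descending): 56, 36, 24, 24, 15, 9
The 2 values of 24 occupy positions 3–4 → average rank (3+4)/2 = 3.5.
C has value 24 min → rank 3.5.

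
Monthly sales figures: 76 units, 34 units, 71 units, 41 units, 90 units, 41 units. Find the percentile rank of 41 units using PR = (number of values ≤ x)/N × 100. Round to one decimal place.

N = 6.
Strictly below 41: 1. Equal to 41: 2.
PR = 3/6 × 100 = 50.0

50.0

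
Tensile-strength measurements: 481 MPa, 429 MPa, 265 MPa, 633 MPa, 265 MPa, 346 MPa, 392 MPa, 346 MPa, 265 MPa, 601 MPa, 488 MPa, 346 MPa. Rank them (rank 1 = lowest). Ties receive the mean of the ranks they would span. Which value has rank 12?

Sorted (ascending): 265, 265, 265, 346, 346, 346, 392, 429, 481, 488, 601, 633
The 3 values of 265 occupy positions 1–3 → average rank 2.
The 3 values of 346 occupy positions 4–6 → average rank 5.
Rank 12 → value 633.

633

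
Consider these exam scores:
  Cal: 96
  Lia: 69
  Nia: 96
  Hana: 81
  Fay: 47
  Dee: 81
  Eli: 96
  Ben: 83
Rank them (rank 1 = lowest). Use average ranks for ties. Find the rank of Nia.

Sorted (ascending): 47, 69, 81, 81, 83, 96, 96, 96
The 2 values of 81 occupy positions 3–4 → average rank (3+4)/2 = 3.5.
The 3 values of 96 occupy positions 6–8 → average rank 7.
Nia has value 96 → rank 7.

7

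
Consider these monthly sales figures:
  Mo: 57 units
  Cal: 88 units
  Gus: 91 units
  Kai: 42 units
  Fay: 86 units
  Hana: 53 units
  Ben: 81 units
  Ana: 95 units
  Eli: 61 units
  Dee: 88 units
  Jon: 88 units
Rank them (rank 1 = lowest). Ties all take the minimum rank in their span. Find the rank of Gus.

Sorted (ascending): 42, 53, 57, 61, 81, 86, 88, 88, 88, 91, 95
The 3 values of 88 occupy positions 7–9 → each gets rank 7.
Gus has value 91 units → rank 10.

10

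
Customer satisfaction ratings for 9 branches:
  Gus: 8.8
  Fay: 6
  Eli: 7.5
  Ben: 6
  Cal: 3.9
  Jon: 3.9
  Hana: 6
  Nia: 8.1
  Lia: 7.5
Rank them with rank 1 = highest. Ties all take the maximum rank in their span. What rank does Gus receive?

1

Sorted (descending): 8.8, 8.1, 7.5, 7.5, 6, 6, 6, 3.9, 3.9
The 2 values of 7.5 occupy positions 3–4 → each gets rank 4.
The 3 values of 6 occupy positions 5–7 → each gets rank 7.
The 2 values of 3.9 occupy positions 8–9 → each gets rank 9.
Gus has value 8.8 → rank 1.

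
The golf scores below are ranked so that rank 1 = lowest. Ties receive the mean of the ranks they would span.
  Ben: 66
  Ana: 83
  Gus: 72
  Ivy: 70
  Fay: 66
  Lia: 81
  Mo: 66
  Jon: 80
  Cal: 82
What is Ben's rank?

Sorted (ascending): 66, 66, 66, 70, 72, 80, 81, 82, 83
The 3 values of 66 occupy positions 1–3 → average rank 2.
Ben has value 66 → rank 2.

2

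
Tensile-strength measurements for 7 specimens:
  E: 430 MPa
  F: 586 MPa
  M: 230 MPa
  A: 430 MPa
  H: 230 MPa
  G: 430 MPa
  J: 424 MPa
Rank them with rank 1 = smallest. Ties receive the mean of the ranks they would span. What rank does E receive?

Sorted (ascending): 230, 230, 424, 430, 430, 430, 586
The 2 values of 230 occupy positions 1–2 → average rank (1+2)/2 = 1.5.
The 3 values of 430 occupy positions 4–6 → average rank 5.
E has value 430 MPa → rank 5.

5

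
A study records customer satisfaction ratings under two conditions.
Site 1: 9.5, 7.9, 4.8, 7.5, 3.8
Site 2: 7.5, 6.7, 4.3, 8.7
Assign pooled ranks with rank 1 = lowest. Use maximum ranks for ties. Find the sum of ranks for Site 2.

20

Sorted (ascending): 3.8, 4.3, 4.8, 6.7, 7.5, 7.5, 7.9, 8.7, 9.5
The 2 values of 7.5 occupy positions 5–6 → each gets rank 6.
Site 2 values → pooled ranks: 7.5→6, 6.7→4, 4.3→2, 8.7→8
Rank sum = 6 + 4 + 2 + 8 = 20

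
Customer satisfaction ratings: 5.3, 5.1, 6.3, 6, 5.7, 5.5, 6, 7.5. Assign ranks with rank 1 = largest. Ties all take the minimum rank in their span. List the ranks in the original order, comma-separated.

Sorted (descending): 7.5, 6.3, 6, 6, 5.7, 5.5, 5.3, 5.1
The 2 values of 6 occupy positions 3–4 → each gets rank 3.

7, 8, 2, 3, 5, 6, 3, 1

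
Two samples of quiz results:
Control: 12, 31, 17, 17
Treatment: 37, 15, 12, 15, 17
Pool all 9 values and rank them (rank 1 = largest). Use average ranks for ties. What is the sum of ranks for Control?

18.5

Sorted (descending): 37, 31, 17, 17, 17, 15, 15, 12, 12
The 3 values of 17 occupy positions 3–5 → average rank 4.
The 2 values of 15 occupy positions 6–7 → average rank (6+7)/2 = 6.5.
The 2 values of 12 occupy positions 8–9 → average rank (8+9)/2 = 8.5.
Control values → pooled ranks: 12→8.5, 31→2, 17→4, 17→4
Rank sum = 8.5 + 2 + 4 + 4 = 18.5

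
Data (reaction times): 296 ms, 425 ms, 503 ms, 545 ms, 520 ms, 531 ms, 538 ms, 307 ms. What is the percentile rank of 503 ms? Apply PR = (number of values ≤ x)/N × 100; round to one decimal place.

N = 8.
Strictly below 503: 3. Equal to 503: 1.
PR = 4/8 × 100 = 50.0

50.0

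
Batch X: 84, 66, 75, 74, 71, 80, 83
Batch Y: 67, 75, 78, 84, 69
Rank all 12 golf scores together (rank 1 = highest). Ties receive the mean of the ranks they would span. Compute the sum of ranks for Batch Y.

Sorted (descending): 84, 84, 83, 80, 78, 75, 75, 74, 71, 69, 67, 66
The 2 values of 84 occupy positions 1–2 → average rank (1+2)/2 = 1.5.
The 2 values of 75 occupy positions 6–7 → average rank (6+7)/2 = 6.5.
Batch Y values → pooled ranks: 67→11, 75→6.5, 78→5, 84→1.5, 69→10
Rank sum = 11 + 6.5 + 5 + 1.5 + 10 = 34

34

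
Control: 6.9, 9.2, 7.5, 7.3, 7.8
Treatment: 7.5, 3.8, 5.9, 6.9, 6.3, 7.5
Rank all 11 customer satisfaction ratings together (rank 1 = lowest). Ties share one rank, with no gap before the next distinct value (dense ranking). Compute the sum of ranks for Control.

Sorted (ascending): 3.8, 5.9, 6.3, 6.9, 6.9, 7.3, 7.5, 7.5, 7.5, 7.8, 9.2
The 2 values of 6.9 share dense rank 4.
The 3 values of 7.5 share dense rank 6.
Remaining distinct values take the next consecutive integers.
Control values → pooled ranks: 6.9→4, 9.2→8, 7.5→6, 7.3→5, 7.8→7
Rank sum = 4 + 8 + 6 + 5 + 7 = 30

30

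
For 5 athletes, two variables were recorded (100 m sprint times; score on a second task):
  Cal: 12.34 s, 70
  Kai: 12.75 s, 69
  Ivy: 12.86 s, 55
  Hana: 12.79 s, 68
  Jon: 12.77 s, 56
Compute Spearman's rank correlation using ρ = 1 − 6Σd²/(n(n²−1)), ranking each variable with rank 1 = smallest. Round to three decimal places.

Ranks of variable 1: 1, 2, 5, 4, 3
Ranks of variable 2: 5, 4, 1, 3, 2
d = r₁ − r₂: -4, -2, 4, 1, 1
d²: 16, 4, 16, 1, 1; Σd² = 38
ρ = 1 − 6·38/(5·24) = 1 − 228/120 = -0.900

-0.900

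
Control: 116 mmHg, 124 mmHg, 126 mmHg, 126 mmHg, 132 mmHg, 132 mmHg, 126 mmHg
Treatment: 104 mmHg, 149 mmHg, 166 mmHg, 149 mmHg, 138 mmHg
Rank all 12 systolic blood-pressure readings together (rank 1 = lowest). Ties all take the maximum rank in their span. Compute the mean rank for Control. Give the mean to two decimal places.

5.57

Sorted (ascending): 104, 116, 124, 126, 126, 126, 132, 132, 138, 149, 149, 166
The 3 values of 126 occupy positions 4–6 → each gets rank 6.
The 2 values of 132 occupy positions 7–8 → each gets rank 8.
The 2 values of 149 occupy positions 10–11 → each gets rank 11.
Control values → pooled ranks: 116→2, 124→3, 126→6, 126→6, 132→8, 132→8, 126→6
Mean rank = (2 + 3 + 6 + 6 + 8 + 8 + 6) / 7 = 5.57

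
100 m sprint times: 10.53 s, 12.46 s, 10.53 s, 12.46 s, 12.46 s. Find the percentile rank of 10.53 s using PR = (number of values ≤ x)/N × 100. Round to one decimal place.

N = 5.
Strictly below 10.53: 0. Equal to 10.53: 2.
PR = 2/5 × 100 = 40.0

40.0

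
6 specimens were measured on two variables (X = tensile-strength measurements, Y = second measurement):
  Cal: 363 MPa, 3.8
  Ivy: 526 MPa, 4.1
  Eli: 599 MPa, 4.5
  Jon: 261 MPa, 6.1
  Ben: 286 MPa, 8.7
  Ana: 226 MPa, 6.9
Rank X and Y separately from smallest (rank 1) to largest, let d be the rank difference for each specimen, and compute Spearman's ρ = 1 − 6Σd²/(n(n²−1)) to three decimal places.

-0.600

Ranks of variable 1: 4, 5, 6, 2, 3, 1
Ranks of variable 2: 1, 2, 3, 4, 6, 5
d = r₁ − r₂: 3, 3, 3, -2, -3, -4
d²: 9, 9, 9, 4, 9, 16; Σd² = 56
ρ = 1 − 6·56/(6·35) = 1 − 336/210 = -0.600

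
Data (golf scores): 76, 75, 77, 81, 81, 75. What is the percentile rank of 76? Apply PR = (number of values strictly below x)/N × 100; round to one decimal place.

N = 6.
Strictly below 76: 2. Equal to 76: 1.
PR = 2/6 × 100 = 33.3

33.3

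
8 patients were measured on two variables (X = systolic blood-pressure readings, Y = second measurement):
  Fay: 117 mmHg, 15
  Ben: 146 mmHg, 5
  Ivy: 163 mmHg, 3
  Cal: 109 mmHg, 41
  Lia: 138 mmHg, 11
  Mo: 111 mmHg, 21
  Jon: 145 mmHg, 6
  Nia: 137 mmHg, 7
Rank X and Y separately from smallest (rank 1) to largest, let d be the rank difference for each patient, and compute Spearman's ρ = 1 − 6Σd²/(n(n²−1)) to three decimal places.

-0.976

Ranks of variable 1: 3, 7, 8, 1, 5, 2, 6, 4
Ranks of variable 2: 6, 2, 1, 8, 5, 7, 3, 4
d = r₁ − r₂: -3, 5, 7, -7, 0, -5, 3, 0
d²: 9, 25, 49, 49, 0, 25, 9, 0; Σd² = 166
ρ = 1 − 6·166/(8·63) = 1 − 996/504 = -0.976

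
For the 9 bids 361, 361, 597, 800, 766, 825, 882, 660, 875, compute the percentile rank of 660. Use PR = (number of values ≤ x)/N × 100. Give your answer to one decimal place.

44.4

N = 9.
Strictly below 660: 3. Equal to 660: 1.
PR = 4/9 × 100 = 44.4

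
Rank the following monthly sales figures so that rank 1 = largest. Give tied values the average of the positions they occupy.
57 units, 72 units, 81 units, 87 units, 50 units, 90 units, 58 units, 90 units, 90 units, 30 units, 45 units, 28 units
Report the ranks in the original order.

Sorted (descending): 90, 90, 90, 87, 81, 72, 58, 57, 50, 45, 30, 28
The 3 values of 90 occupy positions 1–3 → average rank 2.

8, 6, 5, 4, 9, 2, 7, 2, 2, 11, 10, 12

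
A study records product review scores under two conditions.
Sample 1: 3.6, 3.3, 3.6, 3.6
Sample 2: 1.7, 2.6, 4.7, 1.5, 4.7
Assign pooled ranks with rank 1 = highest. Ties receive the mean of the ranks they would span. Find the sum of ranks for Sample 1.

18

Sorted (descending): 4.7, 4.7, 3.6, 3.6, 3.6, 3.3, 2.6, 1.7, 1.5
The 2 values of 4.7 occupy positions 1–2 → average rank (1+2)/2 = 1.5.
The 3 values of 3.6 occupy positions 3–5 → average rank 4.
Sample 1 values → pooled ranks: 3.6→4, 3.3→6, 3.6→4, 3.6→4
Rank sum = 4 + 6 + 4 + 4 = 18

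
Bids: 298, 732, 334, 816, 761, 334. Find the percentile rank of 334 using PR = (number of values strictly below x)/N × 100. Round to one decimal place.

16.7

N = 6.
Strictly below 334: 1. Equal to 334: 2.
PR = 1/6 × 100 = 16.7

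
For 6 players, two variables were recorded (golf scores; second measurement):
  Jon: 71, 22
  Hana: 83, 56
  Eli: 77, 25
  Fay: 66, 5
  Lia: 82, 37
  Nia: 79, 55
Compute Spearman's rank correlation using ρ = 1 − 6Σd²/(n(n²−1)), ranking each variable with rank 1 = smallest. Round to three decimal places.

0.943

Ranks of variable 1: 2, 6, 3, 1, 5, 4
Ranks of variable 2: 2, 6, 3, 1, 4, 5
d = r₁ − r₂: 0, 0, 0, 0, 1, -1
d²: 0, 0, 0, 0, 1, 1; Σd² = 2
ρ = 1 − 6·2/(6·35) = 1 − 12/210 = 0.943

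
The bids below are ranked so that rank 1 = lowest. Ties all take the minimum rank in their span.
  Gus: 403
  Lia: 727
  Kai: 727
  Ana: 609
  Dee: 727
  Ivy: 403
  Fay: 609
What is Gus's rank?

Sorted (ascending): 403, 403, 609, 609, 727, 727, 727
The 2 values of 403 occupy positions 1–2 → each gets rank 1.
The 2 values of 609 occupy positions 3–4 → each gets rank 3.
The 3 values of 727 occupy positions 5–7 → each gets rank 5.
Gus has value 403 → rank 1.

1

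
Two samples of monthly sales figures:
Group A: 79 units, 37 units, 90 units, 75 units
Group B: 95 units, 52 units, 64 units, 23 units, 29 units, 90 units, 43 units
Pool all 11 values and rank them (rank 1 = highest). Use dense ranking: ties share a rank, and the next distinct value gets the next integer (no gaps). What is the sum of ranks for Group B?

Sorted (descending): 95, 90, 90, 79, 75, 64, 52, 43, 37, 29, 23
The 2 values of 90 share dense rank 2.
Remaining distinct values take the next consecutive integers.
Group B values → pooled ranks: 95→1, 52→6, 64→5, 23→10, 29→9, 90→2, 43→7
Rank sum = 1 + 6 + 5 + 10 + 9 + 2 + 7 = 40

40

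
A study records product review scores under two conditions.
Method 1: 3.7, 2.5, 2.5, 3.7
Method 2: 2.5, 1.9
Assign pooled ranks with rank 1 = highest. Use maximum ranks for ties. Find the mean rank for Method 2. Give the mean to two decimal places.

5.50

Sorted (descending): 3.7, 3.7, 2.5, 2.5, 2.5, 1.9
The 2 values of 3.7 occupy positions 1–2 → each gets rank 2.
The 3 values of 2.5 occupy positions 3–5 → each gets rank 5.
Method 2 values → pooled ranks: 2.5→5, 1.9→6
Mean rank = (5 + 6) / 2 = 5.50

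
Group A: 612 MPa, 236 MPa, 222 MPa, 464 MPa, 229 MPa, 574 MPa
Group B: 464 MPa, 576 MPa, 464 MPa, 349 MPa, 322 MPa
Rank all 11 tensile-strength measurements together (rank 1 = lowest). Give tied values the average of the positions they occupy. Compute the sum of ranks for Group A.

Sorted (ascending): 222, 229, 236, 322, 349, 464, 464, 464, 574, 576, 612
The 3 values of 464 occupy positions 6–8 → average rank 7.
Group A values → pooled ranks: 612→11, 236→3, 222→1, 464→7, 229→2, 574→9
Rank sum = 11 + 3 + 1 + 7 + 2 + 9 = 33

33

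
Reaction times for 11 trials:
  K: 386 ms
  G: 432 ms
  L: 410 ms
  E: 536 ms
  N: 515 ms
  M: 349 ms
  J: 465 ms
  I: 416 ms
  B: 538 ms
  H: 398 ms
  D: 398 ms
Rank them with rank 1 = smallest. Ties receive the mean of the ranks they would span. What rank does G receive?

7

Sorted (ascending): 349, 386, 398, 398, 410, 416, 432, 465, 515, 536, 538
The 2 values of 398 occupy positions 3–4 → average rank (3+4)/2 = 3.5.
G has value 432 ms → rank 7.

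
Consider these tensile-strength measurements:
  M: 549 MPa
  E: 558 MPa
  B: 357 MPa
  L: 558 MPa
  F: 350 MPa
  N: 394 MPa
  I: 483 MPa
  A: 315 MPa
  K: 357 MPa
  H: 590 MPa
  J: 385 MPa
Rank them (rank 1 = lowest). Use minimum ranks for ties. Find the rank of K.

3

Sorted (ascending): 315, 350, 357, 357, 385, 394, 483, 549, 558, 558, 590
The 2 values of 357 occupy positions 3–4 → each gets rank 3.
The 2 values of 558 occupy positions 9–10 → each gets rank 9.
K has value 357 MPa → rank 3.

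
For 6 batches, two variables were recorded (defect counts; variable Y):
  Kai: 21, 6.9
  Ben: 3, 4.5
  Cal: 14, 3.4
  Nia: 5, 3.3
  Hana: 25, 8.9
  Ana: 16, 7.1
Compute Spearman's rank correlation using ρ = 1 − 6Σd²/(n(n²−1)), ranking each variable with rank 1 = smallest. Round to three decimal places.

Ranks of variable 1: 5, 1, 3, 2, 6, 4
Ranks of variable 2: 4, 3, 2, 1, 6, 5
d = r₁ − r₂: 1, -2, 1, 1, 0, -1
d²: 1, 4, 1, 1, 0, 1; Σd² = 8
ρ = 1 − 6·8/(6·35) = 1 − 48/210 = 0.771

0.771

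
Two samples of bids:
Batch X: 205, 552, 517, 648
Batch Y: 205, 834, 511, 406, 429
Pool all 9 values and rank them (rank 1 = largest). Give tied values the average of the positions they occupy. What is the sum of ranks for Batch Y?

27.5

Sorted (descending): 834, 648, 552, 517, 511, 429, 406, 205, 205
The 2 values of 205 occupy positions 8–9 → average rank (8+9)/2 = 8.5.
Batch Y values → pooled ranks: 205→8.5, 834→1, 511→5, 406→7, 429→6
Rank sum = 8.5 + 1 + 5 + 7 + 6 = 27.5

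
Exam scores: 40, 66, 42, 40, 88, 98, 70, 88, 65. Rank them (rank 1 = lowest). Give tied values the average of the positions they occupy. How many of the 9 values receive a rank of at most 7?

Sorted (ascending): 40, 40, 42, 65, 66, 70, 88, 88, 98
The 2 values of 40 occupy positions 1–2 → average rank (1+2)/2 = 1.5.
The 2 values of 88 occupy positions 7–8 → average rank (7+8)/2 = 7.5.
Ranks ≤ 7: {1.5, 1.5, 3, 4, 5, 6} → 6 values.

6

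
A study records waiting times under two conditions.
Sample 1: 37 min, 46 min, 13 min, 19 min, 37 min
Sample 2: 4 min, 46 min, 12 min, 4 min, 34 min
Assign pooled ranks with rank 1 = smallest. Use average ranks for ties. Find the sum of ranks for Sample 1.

Sorted (ascending): 4, 4, 12, 13, 19, 34, 37, 37, 46, 46
The 2 values of 4 occupy positions 1–2 → average rank (1+2)/2 = 1.5.
The 2 values of 37 occupy positions 7–8 → average rank (7+8)/2 = 7.5.
The 2 values of 46 occupy positions 9–10 → average rank (9+10)/2 = 9.5.
Sample 1 values → pooled ranks: 37→7.5, 46→9.5, 13→4, 19→5, 37→7.5
Rank sum = 7.5 + 9.5 + 4 + 5 + 7.5 = 33.5

33.5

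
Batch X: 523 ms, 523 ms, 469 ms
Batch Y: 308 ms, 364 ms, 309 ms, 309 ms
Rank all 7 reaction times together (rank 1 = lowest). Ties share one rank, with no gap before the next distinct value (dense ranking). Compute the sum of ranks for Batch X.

Sorted (ascending): 308, 309, 309, 364, 469, 523, 523
The 2 values of 309 share dense rank 2.
The 2 values of 523 share dense rank 5.
Remaining distinct values take the next consecutive integers.
Batch X values → pooled ranks: 523→5, 523→5, 469→4
Rank sum = 5 + 5 + 4 = 14

14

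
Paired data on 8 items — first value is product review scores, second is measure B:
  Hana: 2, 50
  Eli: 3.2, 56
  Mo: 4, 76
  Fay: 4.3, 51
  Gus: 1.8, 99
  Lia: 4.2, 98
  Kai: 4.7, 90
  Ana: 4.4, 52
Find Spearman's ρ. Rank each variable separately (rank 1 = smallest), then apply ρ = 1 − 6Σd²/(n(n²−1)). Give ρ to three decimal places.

Ranks of variable 1: 2, 3, 4, 6, 1, 5, 8, 7
Ranks of variable 2: 1, 4, 5, 2, 8, 7, 6, 3
d = r₁ − r₂: 1, -1, -1, 4, -7, -2, 2, 4
d²: 1, 1, 1, 16, 49, 4, 4, 16; Σd² = 92
ρ = 1 − 6·92/(8·63) = 1 − 552/504 = -0.095

-0.095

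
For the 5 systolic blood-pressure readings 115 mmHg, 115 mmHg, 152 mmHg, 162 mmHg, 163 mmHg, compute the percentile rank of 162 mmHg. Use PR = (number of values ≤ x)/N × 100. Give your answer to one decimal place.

80.0

N = 5.
Strictly below 162: 3. Equal to 162: 1.
PR = 4/5 × 100 = 80.0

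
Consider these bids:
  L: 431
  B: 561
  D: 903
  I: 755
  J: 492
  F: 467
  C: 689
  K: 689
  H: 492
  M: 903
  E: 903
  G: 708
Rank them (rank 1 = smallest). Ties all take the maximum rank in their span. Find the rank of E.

Sorted (ascending): 431, 467, 492, 492, 561, 689, 689, 708, 755, 903, 903, 903
The 2 values of 492 occupy positions 3–4 → each gets rank 4.
The 2 values of 689 occupy positions 6–7 → each gets rank 7.
The 3 values of 903 occupy positions 10–12 → each gets rank 12.
E has value 903 → rank 12.

12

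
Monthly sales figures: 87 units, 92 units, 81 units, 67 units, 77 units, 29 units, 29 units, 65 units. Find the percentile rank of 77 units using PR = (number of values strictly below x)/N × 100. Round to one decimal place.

50.0

N = 8.
Strictly below 77: 4. Equal to 77: 1.
PR = 4/8 × 100 = 50.0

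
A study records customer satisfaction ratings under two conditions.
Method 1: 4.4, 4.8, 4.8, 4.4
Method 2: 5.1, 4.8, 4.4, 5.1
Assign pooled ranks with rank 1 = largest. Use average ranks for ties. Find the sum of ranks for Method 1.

22

Sorted (descending): 5.1, 5.1, 4.8, 4.8, 4.8, 4.4, 4.4, 4.4
The 2 values of 5.1 occupy positions 1–2 → average rank (1+2)/2 = 1.5.
The 3 values of 4.8 occupy positions 3–5 → average rank 4.
The 3 values of 4.4 occupy positions 6–8 → average rank 7.
Method 1 values → pooled ranks: 4.4→7, 4.8→4, 4.8→4, 4.4→7
Rank sum = 7 + 4 + 4 + 7 = 22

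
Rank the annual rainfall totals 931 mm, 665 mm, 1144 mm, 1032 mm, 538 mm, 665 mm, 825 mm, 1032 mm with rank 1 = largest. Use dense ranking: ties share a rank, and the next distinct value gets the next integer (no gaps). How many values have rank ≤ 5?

7

Sorted (descending): 1144, 1032, 1032, 931, 825, 665, 665, 538
The 2 values of 1032 share dense rank 2.
The 2 values of 665 share dense rank 5.
Remaining distinct values take the next consecutive integers.
Ranks ≤ 5: {1, 2, 2, 3, 4, 5, 5} → 7 values.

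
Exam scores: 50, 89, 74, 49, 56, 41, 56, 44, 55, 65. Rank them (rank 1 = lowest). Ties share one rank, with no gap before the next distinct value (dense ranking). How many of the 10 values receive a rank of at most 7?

Sorted (ascending): 41, 44, 49, 50, 55, 56, 56, 65, 74, 89
The 2 values of 56 share dense rank 6.
Remaining distinct values take the next consecutive integers.
Ranks ≤ 7: {1, 2, 3, 4, 5, 6, 6, 7} → 8 values.

8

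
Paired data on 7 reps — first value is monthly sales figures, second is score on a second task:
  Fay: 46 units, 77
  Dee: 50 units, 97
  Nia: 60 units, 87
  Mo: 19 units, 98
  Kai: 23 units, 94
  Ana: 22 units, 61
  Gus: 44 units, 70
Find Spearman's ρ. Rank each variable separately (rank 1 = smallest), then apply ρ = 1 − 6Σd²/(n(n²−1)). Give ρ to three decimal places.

Ranks of variable 1: 5, 6, 7, 1, 3, 2, 4
Ranks of variable 2: 3, 6, 4, 7, 5, 1, 2
d = r₁ − r₂: 2, 0, 3, -6, -2, 1, 2
d²: 4, 0, 9, 36, 4, 1, 4; Σd² = 58
ρ = 1 − 6·58/(7·48) = 1 − 348/336 = -0.036

-0.036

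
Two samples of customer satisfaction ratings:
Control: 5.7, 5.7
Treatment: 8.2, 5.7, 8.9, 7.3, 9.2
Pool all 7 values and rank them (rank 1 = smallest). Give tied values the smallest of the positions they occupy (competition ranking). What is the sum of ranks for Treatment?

Sorted (ascending): 5.7, 5.7, 5.7, 7.3, 8.2, 8.9, 9.2
The 3 values of 5.7 occupy positions 1–3 → each gets rank 1.
Treatment values → pooled ranks: 8.2→5, 5.7→1, 8.9→6, 7.3→4, 9.2→7
Rank sum = 5 + 1 + 6 + 4 + 7 = 23

23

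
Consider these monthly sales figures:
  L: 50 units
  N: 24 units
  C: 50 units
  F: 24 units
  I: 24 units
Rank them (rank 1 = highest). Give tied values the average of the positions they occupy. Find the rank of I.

4

Sorted (descending): 50, 50, 24, 24, 24
The 2 values of 50 occupy positions 1–2 → average rank (1+2)/2 = 1.5.
The 3 values of 24 occupy positions 3–5 → average rank 4.
I has value 24 units → rank 4.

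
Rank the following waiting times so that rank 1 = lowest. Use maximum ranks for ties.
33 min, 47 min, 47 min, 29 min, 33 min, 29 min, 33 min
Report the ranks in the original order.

5, 7, 7, 2, 5, 2, 5

Sorted (ascending): 29, 29, 33, 33, 33, 47, 47
The 2 values of 29 occupy positions 1–2 → each gets rank 2.
The 3 values of 33 occupy positions 3–5 → each gets rank 5.
The 2 values of 47 occupy positions 6–7 → each gets rank 7.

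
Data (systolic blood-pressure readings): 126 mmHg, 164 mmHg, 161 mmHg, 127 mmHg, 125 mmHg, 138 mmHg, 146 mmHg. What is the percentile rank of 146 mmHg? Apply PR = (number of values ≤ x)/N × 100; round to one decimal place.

N = 7.
Strictly below 146: 4. Equal to 146: 1.
PR = 5/7 × 100 = 71.4

71.4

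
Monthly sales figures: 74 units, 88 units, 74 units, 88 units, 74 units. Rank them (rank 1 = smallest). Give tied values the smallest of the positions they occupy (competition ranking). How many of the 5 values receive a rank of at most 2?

Sorted (ascending): 74, 74, 74, 88, 88
The 3 values of 74 occupy positions 1–3 → each gets rank 1.
The 2 values of 88 occupy positions 4–5 → each gets rank 4.
Ranks ≤ 2: {1, 1, 1} → 3 values.

3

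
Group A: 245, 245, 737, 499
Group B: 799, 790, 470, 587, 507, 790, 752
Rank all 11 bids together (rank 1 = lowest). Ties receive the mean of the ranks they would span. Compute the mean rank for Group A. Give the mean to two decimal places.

3.50

Sorted (ascending): 245, 245, 470, 499, 507, 587, 737, 752, 790, 790, 799
The 2 values of 245 occupy positions 1–2 → average rank (1+2)/2 = 1.5.
The 2 values of 790 occupy positions 9–10 → average rank (9+10)/2 = 9.5.
Group A values → pooled ranks: 245→1.5, 245→1.5, 737→7, 499→4
Mean rank = (1.5 + 1.5 + 7 + 4) / 4 = 3.50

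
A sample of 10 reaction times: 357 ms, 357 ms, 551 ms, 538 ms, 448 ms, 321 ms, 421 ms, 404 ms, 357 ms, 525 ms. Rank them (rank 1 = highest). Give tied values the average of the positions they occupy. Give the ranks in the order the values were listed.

Sorted (descending): 551, 538, 525, 448, 421, 404, 357, 357, 357, 321
The 3 values of 357 occupy positions 7–9 → average rank 8.

8, 8, 1, 2, 4, 10, 5, 6, 8, 3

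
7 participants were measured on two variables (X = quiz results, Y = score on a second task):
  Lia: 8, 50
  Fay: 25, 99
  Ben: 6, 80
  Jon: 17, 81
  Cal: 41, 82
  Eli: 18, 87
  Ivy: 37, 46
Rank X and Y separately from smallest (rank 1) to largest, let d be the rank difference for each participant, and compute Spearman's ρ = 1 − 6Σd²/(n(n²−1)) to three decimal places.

Ranks of variable 1: 2, 5, 1, 3, 7, 4, 6
Ranks of variable 2: 2, 7, 3, 4, 5, 6, 1
d = r₁ − r₂: 0, -2, -2, -1, 2, -2, 5
d²: 0, 4, 4, 1, 4, 4, 25; Σd² = 42
ρ = 1 − 6·42/(7·48) = 1 − 252/336 = 0.250

0.250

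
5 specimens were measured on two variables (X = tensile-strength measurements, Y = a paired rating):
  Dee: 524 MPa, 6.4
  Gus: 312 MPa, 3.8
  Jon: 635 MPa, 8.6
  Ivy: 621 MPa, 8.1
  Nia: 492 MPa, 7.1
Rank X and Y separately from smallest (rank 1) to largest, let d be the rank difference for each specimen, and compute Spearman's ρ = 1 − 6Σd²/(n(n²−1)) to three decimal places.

0.900

Ranks of variable 1: 3, 1, 5, 4, 2
Ranks of variable 2: 2, 1, 5, 4, 3
d = r₁ − r₂: 1, 0, 0, 0, -1
d²: 1, 0, 0, 0, 1; Σd² = 2
ρ = 1 − 6·2/(5·24) = 1 − 12/120 = 0.900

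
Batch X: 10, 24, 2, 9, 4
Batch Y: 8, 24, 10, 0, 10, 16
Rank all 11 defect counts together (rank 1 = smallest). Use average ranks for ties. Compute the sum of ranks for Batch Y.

Sorted (ascending): 0, 2, 4, 8, 9, 10, 10, 10, 16, 24, 24
The 3 values of 10 occupy positions 6–8 → average rank 7.
The 2 values of 24 occupy positions 10–11 → average rank (10+11)/2 = 10.5.
Batch Y values → pooled ranks: 8→4, 24→10.5, 10→7, 0→1, 10→7, 16→9
Rank sum = 4 + 10.5 + 7 + 1 + 7 + 9 = 38.5

38.5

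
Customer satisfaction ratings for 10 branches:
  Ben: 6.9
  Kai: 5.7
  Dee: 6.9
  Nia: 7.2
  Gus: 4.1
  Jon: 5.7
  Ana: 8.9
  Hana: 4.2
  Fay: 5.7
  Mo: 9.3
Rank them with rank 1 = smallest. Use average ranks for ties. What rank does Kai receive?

4

Sorted (ascending): 4.1, 4.2, 5.7, 5.7, 5.7, 6.9, 6.9, 7.2, 8.9, 9.3
The 3 values of 5.7 occupy positions 3–5 → average rank 4.
The 2 values of 6.9 occupy positions 6–7 → average rank (6+7)/2 = 6.5.
Kai has value 5.7 → rank 4.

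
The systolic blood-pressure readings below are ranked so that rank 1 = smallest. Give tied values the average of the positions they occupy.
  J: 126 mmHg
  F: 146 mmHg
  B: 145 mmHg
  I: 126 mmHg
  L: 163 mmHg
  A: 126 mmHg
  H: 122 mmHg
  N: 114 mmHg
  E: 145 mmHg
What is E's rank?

6.5

Sorted (ascending): 114, 122, 126, 126, 126, 145, 145, 146, 163
The 3 values of 126 occupy positions 3–5 → average rank 4.
The 2 values of 145 occupy positions 6–7 → average rank (6+7)/2 = 6.5.
E has value 145 mmHg → rank 6.5.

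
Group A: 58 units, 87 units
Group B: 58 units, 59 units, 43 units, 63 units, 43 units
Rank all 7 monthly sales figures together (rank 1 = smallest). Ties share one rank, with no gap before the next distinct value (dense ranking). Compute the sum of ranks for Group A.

7

Sorted (ascending): 43, 43, 58, 58, 59, 63, 87
The 2 values of 43 share dense rank 1.
The 2 values of 58 share dense rank 2.
Remaining distinct values take the next consecutive integers.
Group A values → pooled ranks: 58→2, 87→5
Rank sum = 2 + 5 = 7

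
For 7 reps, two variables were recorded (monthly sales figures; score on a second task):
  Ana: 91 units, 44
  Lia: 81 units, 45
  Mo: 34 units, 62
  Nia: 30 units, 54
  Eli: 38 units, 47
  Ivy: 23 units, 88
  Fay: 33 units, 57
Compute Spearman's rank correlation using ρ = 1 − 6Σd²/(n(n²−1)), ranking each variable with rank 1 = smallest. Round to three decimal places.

-0.857

Ranks of variable 1: 7, 6, 4, 2, 5, 1, 3
Ranks of variable 2: 1, 2, 6, 4, 3, 7, 5
d = r₁ − r₂: 6, 4, -2, -2, 2, -6, -2
d²: 36, 16, 4, 4, 4, 36, 4; Σd² = 104
ρ = 1 − 6·104/(7·48) = 1 − 624/336 = -0.857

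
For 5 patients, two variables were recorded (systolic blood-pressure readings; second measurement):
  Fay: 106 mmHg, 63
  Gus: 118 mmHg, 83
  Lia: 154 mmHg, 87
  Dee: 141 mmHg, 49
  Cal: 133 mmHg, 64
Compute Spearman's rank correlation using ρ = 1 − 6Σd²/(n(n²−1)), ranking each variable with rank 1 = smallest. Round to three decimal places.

Ranks of variable 1: 1, 2, 5, 4, 3
Ranks of variable 2: 2, 4, 5, 1, 3
d = r₁ − r₂: -1, -2, 0, 3, 0
d²: 1, 4, 0, 9, 0; Σd² = 14
ρ = 1 − 6·14/(5·24) = 1 − 84/120 = 0.300

0.300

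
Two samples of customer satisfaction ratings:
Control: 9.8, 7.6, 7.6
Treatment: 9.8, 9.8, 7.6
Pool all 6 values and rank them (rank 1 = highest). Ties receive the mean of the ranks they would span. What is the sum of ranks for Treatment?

9

Sorted (descending): 9.8, 9.8, 9.8, 7.6, 7.6, 7.6
The 3 values of 9.8 occupy positions 1–3 → average rank 2.
The 3 values of 7.6 occupy positions 4–6 → average rank 5.
Treatment values → pooled ranks: 9.8→2, 9.8→2, 7.6→5
Rank sum = 2 + 2 + 5 = 9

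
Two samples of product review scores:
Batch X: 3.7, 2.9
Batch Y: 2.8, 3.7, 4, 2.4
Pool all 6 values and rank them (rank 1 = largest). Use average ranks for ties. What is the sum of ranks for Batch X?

6.5

Sorted (descending): 4, 3.7, 3.7, 2.9, 2.8, 2.4
The 2 values of 3.7 occupy positions 2–3 → average rank (2+3)/2 = 2.5.
Batch X values → pooled ranks: 3.7→2.5, 2.9→4
Rank sum = 2.5 + 4 = 6.5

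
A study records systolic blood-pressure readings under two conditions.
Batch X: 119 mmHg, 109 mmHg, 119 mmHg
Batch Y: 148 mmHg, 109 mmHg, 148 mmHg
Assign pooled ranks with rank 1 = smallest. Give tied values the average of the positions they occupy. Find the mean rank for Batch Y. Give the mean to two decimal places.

4.17

Sorted (ascending): 109, 109, 119, 119, 148, 148
The 2 values of 109 occupy positions 1–2 → average rank (1+2)/2 = 1.5.
The 2 values of 119 occupy positions 3–4 → average rank (3+4)/2 = 3.5.
The 2 values of 148 occupy positions 5–6 → average rank (5+6)/2 = 5.5.
Batch Y values → pooled ranks: 148→5.5, 109→1.5, 148→5.5
Mean rank = (5.5 + 1.5 + 5.5) / 3 = 4.17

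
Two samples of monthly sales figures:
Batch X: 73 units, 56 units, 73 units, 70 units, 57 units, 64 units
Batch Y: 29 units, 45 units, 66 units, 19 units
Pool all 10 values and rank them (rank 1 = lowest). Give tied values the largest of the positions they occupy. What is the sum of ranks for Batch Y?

13

Sorted (ascending): 19, 29, 45, 56, 57, 64, 66, 70, 73, 73
The 2 values of 73 occupy positions 9–10 → each gets rank 10.
Batch Y values → pooled ranks: 29→2, 45→3, 66→7, 19→1
Rank sum = 2 + 3 + 7 + 1 = 13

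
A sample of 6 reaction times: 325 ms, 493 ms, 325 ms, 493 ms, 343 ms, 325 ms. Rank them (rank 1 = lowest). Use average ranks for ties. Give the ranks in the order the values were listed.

2, 5.5, 2, 5.5, 4, 2

Sorted (ascending): 325, 325, 325, 343, 493, 493
The 3 values of 325 occupy positions 1–3 → average rank 2.
The 2 values of 493 occupy positions 5–6 → average rank (5+6)/2 = 5.5.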